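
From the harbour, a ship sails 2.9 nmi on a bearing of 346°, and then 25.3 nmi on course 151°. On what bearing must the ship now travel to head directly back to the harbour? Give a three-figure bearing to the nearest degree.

Leg 1 (346°, 2.9 nmi): east 2.9 sin 346° = -0.70, north 2.9 cos 346° = 2.81
Leg 2 (151°, 25.3 nmi): east 25.3 sin 151° = 12.27, north 25.3 cos 151° = -22.13
Net displacement: 11.56 east, -19.31 north. Direction back to start is (-11.56, 19.31): bearing = atan2(-11.56, 19.31) mod 360° = 329.09° ≈ 329°.

329°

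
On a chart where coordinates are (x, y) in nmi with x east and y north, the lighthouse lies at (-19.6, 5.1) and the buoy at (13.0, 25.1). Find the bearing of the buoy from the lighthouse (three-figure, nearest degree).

Δeast = 13.0 − -19.6 = 32.60; Δnorth = 25.1 − 5.1 = 20.00.
Bearing = atan2(Δeast, Δnorth) mod 360° = 58.47° ≈ 058°.

058°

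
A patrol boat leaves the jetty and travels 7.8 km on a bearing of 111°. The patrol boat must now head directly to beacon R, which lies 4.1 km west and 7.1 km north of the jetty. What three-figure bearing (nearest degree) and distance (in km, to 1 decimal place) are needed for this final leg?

311°, 15.1 km

Leg 1 (111°, 7.8 km): east 7.8 sin 111° = 7.28, north 7.8 cos 111° = -2.80
Current position: (7.28, -2.80). Target: (-4.1, 7.1). Remaining: Δeast = -11.38, Δnorth = 9.90.
Bearing = atan2(-11.38, 9.90) mod 360° = 311.00°; distance = √((-11.38)² + (9.90)²) = 15.082 km.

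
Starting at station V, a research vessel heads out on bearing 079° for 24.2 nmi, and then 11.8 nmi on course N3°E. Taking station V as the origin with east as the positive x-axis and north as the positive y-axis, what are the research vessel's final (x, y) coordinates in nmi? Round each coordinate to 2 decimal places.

(24.37, 16.40)

Leg 1 (079°, 24.2 nmi): east 24.2 sin 79° = 23.76, north 24.2 cos 79° = 4.62
Leg 2 (N3°E, 11.8 nmi): east 11.8 sin 3° = 0.62, north 11.8 cos 3° = 11.78
Summing: 24.37 nmi east, 16.40 nmi north → (24.37, 16.40).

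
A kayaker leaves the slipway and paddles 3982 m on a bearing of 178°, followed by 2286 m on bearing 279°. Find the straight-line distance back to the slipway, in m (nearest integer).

4196 m

Leg 1 (178°, 3982 m): east 3982 sin 178° = 138.97, north 3982 cos 178° = -3979.57
Leg 2 (279°, 2286 m): east 2286 sin 279° = -2257.86, north 2286 cos 279° = 357.61
Net: -2118.89 east, -3621.97 north. Distance = √((-2118.89)² + (-3621.97)²) = 4196.225 m.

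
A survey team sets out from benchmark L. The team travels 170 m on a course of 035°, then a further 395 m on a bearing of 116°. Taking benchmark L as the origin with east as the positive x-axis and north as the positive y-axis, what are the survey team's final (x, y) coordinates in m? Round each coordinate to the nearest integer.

(453, -34)

Leg 1 (035°, 170 m): east 170 sin 35° = 97.51, north 170 cos 35° = 139.26
Leg 2 (116°, 395 m): east 395 sin 116° = 355.02, north 395 cos 116° = -173.16
Summing: 452.53 m east, -33.90 m north → (453, -34).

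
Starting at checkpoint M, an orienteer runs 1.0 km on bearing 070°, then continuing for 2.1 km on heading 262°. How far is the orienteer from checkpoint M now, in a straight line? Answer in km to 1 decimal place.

Leg 1 (070°, 1.0 km): east 1.0 sin 70° = 0.94, north 1.0 cos 70° = 0.34
Leg 2 (262°, 2.1 km): east 2.1 sin 262° = -2.08, north 2.1 cos 262° = -0.29
Net: -1.14 east, 0.05 north. Distance = √((-1.14)² + (0.05)²) = 1.141 km.

1.1 km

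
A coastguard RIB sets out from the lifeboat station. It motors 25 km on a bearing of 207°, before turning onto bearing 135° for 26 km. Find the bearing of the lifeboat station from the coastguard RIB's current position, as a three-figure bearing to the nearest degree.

350°

Leg 1 (207°, 25 km): east 25 sin 207° = -11.35, north 25 cos 207° = -22.28
Leg 2 (135°, 26 km): east 26 sin 135° = 18.38, north 26 cos 135° = -18.38
Net displacement: 7.04 east, -40.66 north. Direction back to start is (-7.04, 40.66): bearing = atan2(-7.04, 40.66) mod 360° = 350.18° ≈ 350°.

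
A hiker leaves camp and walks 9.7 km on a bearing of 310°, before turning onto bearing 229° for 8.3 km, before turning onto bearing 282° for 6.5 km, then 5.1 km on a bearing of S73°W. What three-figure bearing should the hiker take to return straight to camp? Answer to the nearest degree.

Leg 1 (310°, 9.7 km): east 9.7 sin 310° = -7.43, north 9.7 cos 310° = 6.24
Leg 2 (229°, 8.3 km): east 8.3 sin 229° = -6.26, north 8.3 cos 229° = -5.45
Leg 3 (282°, 6.5 km): east 6.5 sin 282° = -6.36, north 6.5 cos 282° = 1.35
Leg 4 (S73°W, 5.1 km): east 5.1 sin 253° = -4.88, north 5.1 cos 253° = -1.49
Net displacement: -24.93 east, 0.65 north. Direction back to start is (24.93, -0.65): bearing = atan2(24.93, -0.65) mod 360° = 91.49° ≈ 091°.

091°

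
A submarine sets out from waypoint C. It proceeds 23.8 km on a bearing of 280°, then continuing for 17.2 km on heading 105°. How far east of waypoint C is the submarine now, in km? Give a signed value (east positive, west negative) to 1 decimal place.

Leg 1 (280°, 23.8 km): east 23.8 sin 280° = -23.44, north 23.8 cos 280° = 4.13
Leg 2 (105°, 17.2 km): east 17.2 sin 105° = 16.61, north 17.2 cos 105° = -4.45
Net east component: -6.82 km.

-6.8 km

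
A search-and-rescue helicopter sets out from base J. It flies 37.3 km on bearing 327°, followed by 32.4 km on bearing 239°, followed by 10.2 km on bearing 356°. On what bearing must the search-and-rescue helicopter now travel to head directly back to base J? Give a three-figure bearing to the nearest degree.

Leg 1 (327°, 37.3 km): east 37.3 sin 327° = -20.32, north 37.3 cos 327° = 31.28
Leg 2 (239°, 32.4 km): east 32.4 sin 239° = -27.77, north 32.4 cos 239° = -16.69
Leg 3 (356°, 10.2 km): east 10.2 sin 356° = -0.71, north 10.2 cos 356° = 10.18
Net displacement: -48.80 east, 24.77 north. Direction back to start is (48.80, -24.77): bearing = atan2(48.80, -24.77) mod 360° = 116.91° ≈ 117°.

117°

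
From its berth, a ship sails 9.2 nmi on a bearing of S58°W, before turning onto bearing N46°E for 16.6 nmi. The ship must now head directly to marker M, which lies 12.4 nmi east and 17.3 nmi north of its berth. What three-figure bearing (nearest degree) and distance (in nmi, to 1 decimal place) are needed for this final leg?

038°, 13.5 nmi

Leg 1 (S58°W, 9.2 nmi): east 9.2 sin 238° = -7.80, north 9.2 cos 238° = -4.88
Leg 2 (N46°E, 16.6 nmi): east 16.6 sin 46° = 11.94, north 16.6 cos 46° = 11.53
Current position: (4.14, 6.66). Target: (12.4, 17.3). Remaining: Δeast = 8.26, Δnorth = 10.64.
Bearing = atan2(8.26, 10.64) mod 360° = 37.82°; distance = √((8.26)² + (10.64)²) = 13.474 nmi.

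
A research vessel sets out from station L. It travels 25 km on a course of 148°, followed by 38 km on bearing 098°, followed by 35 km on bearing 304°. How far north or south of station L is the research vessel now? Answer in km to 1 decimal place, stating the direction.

Leg 1 (148°, 25 km): east 25 sin 148° = 13.25, north 25 cos 148° = -21.20
Leg 2 (098°, 38 km): east 38 sin 98° = 37.63, north 38 cos 98° = -5.29
Leg 3 (304°, 35 km): east 35 sin 304° = -29.02, north 35 cos 304° = 19.57
Net north component: -6.92 km.

6.9 km south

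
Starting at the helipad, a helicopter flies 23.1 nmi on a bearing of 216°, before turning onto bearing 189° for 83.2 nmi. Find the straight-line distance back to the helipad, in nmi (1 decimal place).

104.3 nmi

Leg 1 (216°, 23.1 nmi): east 23.1 sin 216° = -13.58, north 23.1 cos 216° = -18.69
Leg 2 (189°, 83.2 nmi): east 83.2 sin 189° = -13.02, north 83.2 cos 189° = -82.18
Net: -26.59 east, -100.86 north. Distance = √((-26.59)² + (-100.86)²) = 104.311 nmi.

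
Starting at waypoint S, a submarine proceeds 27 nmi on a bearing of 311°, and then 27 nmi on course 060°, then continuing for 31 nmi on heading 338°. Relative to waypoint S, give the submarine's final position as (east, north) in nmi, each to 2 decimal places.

Leg 1 (311°, 27 nmi): east 27 sin 311° = -20.38, north 27 cos 311° = 17.71
Leg 2 (060°, 27 nmi): east 27 sin 60° = 23.38, north 27 cos 60° = 13.50
Leg 3 (338°, 31 nmi): east 31 sin 338° = -11.61, north 31 cos 338° = 28.74
Summing: -8.61 nmi east, 59.96 nmi north → (-8.61, 59.96).

(-8.61, 59.96)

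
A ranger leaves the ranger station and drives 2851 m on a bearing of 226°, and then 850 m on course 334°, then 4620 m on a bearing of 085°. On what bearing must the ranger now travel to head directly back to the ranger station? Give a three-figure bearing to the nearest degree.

Leg 1 (226°, 2851 m): east 2851 sin 226° = -2050.84, north 2851 cos 226° = -1980.47
Leg 2 (334°, 850 m): east 850 sin 334° = -372.62, north 850 cos 334° = 763.97
Leg 3 (085°, 4620 m): east 4620 sin 85° = 4602.42, north 4620 cos 85° = 402.66
Net displacement: 2178.97 east, -813.84 north. Direction back to start is (-2178.97, 813.84): bearing = atan2(-2178.97, 813.84) mod 360° = 290.48° ≈ 290°.

290°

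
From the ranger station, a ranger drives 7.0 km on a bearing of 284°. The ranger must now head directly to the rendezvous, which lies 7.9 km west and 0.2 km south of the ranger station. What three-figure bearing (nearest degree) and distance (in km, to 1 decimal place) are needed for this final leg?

Leg 1 (284°, 7.0 km): east 7.0 sin 284° = -6.79, north 7.0 cos 284° = 1.69
Current position: (-6.79, 1.69). Target: (-7.9, -0.2). Remaining: Δeast = -1.11, Δnorth = -1.89.
Bearing = atan2(-1.11, -1.89) mod 360° = 210.33°; distance = √((-1.11)² + (-1.89)²) = 2.194 km.

210°, 2.2 km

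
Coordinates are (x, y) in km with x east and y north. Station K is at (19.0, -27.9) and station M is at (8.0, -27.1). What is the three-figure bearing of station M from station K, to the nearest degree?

Δeast = 8.0 − 19.0 = -11.00; Δnorth = -27.1 − -27.9 = 0.80.
Bearing = atan2(Δeast, Δnorth) mod 360° = 274.16° ≈ 274°.

274°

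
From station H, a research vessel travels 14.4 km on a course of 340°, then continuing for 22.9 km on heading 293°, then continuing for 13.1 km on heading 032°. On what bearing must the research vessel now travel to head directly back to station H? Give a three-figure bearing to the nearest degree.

Leg 1 (340°, 14.4 km): east 14.4 sin 340° = -4.93, north 14.4 cos 340° = 13.53
Leg 2 (293°, 22.9 km): east 22.9 sin 293° = -21.08, north 22.9 cos 293° = 8.95
Leg 3 (032°, 13.1 km): east 13.1 sin 32° = 6.94, north 13.1 cos 32° = 11.11
Net displacement: -19.06 east, 33.59 north. Direction back to start is (19.06, -33.59): bearing = atan2(19.06, -33.59) mod 360° = 150.42° ≈ 150°.

150°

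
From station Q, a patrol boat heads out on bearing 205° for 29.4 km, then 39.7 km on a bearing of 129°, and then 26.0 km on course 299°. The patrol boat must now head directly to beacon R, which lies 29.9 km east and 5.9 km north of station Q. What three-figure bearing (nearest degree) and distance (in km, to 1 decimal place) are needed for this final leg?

Leg 1 (205°, 29.4 km): east 29.4 sin 205° = -12.42, north 29.4 cos 205° = -26.65
Leg 2 (129°, 39.7 km): east 39.7 sin 129° = 30.85, north 39.7 cos 129° = -24.98
Leg 3 (299°, 26.0 km): east 26.0 sin 299° = -22.74, north 26.0 cos 299° = 12.61
Current position: (-4.31, -39.02). Target: (29.9, 5.9). Remaining: Δeast = 34.21, Δnorth = 44.92.
Bearing = atan2(34.21, 44.92) mod 360° = 37.29°; distance = √((34.21)² + (44.92)²) = 56.468 km.

037°, 56.5 km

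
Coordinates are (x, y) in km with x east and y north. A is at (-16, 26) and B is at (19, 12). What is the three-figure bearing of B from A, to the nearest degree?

112°

Δeast = 19 − -16 = 35.00; Δnorth = 12 − 26 = -14.00.
Bearing = atan2(Δeast, Δnorth) mod 360° = 111.80° ≈ 112°.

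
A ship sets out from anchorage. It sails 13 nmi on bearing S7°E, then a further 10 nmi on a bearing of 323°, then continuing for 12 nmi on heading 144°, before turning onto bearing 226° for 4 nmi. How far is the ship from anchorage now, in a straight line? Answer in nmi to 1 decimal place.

Leg 1 (S7°E, 13 nmi): east 13 sin 173° = 1.58, north 13 cos 173° = -12.90
Leg 2 (323°, 10 nmi): east 10 sin 323° = -6.02, north 10 cos 323° = 7.99
Leg 3 (144°, 12 nmi): east 12 sin 144° = 7.05, north 12 cos 144° = -9.71
Leg 4 (226°, 4 nmi): east 4 sin 226° = -2.88, north 4 cos 226° = -2.78
Net: -0.26 east, -17.40 north. Distance = √((-0.26)² + (-17.40)²) = 17.405 nmi.

17.4 nmi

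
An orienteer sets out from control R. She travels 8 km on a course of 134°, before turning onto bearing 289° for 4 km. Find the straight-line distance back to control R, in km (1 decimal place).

Leg 1 (134°, 8 km): east 8 sin 134° = 5.75, north 8 cos 134° = -5.56
Leg 2 (289°, 4 km): east 4 sin 289° = -3.78, north 4 cos 289° = 1.30
Net: 1.97 east, -4.25 north. Distance = √((1.97)² + (-4.25)²) = 4.690 km.

4.7 km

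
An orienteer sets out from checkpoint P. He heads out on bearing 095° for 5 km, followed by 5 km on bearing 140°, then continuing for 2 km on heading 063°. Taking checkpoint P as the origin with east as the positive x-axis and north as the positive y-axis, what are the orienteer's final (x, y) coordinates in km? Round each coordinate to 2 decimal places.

(9.98, -3.36)

Leg 1 (095°, 5 km): east 5 sin 95° = 4.98, north 5 cos 95° = -0.44
Leg 2 (140°, 5 km): east 5 sin 140° = 3.21, north 5 cos 140° = -3.83
Leg 3 (063°, 2 km): east 2 sin 63° = 1.78, north 2 cos 63° = 0.91
Summing: 9.98 km east, -3.36 km north → (9.98, -3.36).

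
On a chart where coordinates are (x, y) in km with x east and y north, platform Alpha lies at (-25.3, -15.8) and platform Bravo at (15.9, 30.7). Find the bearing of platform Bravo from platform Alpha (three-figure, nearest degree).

042°

Δeast = 15.9 − -25.3 = 41.20; Δnorth = 30.7 − -15.8 = 46.50.
Bearing = atan2(Δeast, Δnorth) mod 360° = 41.54° ≈ 042°.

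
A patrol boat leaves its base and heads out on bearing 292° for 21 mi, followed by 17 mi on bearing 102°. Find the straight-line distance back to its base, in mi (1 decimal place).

Leg 1 (292°, 21 mi): east 21 sin 292° = -19.47, north 21 cos 292° = 7.87
Leg 2 (102°, 17 mi): east 17 sin 102° = 16.63, north 17 cos 102° = -3.53
Net: -2.84 east, 4.33 north. Distance = √((-2.84)² + (4.33)²) = 5.181 mi.

5.2 mi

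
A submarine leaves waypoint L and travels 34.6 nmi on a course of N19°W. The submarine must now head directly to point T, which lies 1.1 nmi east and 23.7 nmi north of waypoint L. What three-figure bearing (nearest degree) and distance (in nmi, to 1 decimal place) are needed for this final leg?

Leg 1 (N19°W, 34.6 nmi): east 34.6 sin 341° = -11.26, north 34.6 cos 341° = 32.71
Current position: (-11.26, 32.71). Target: (1.1, 23.7). Remaining: Δeast = 12.36, Δnorth = -9.01.
Bearing = atan2(12.36, -9.01) mod 360° = 126.10°; distance = √((12.36)² + (-9.01)²) = 15.302 nmi.

126°, 15.3 nmi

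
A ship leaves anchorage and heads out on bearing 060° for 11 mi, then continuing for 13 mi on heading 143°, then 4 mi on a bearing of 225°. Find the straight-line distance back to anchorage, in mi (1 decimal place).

Leg 1 (060°, 11 mi): east 11 sin 60° = 9.53, north 11 cos 60° = 5.50
Leg 2 (143°, 13 mi): east 13 sin 143° = 7.82, north 13 cos 143° = -10.38
Leg 3 (225°, 4 mi): east 4 sin 225° = -2.83, north 4 cos 225° = -2.83
Net: 14.52 east, -7.71 north. Distance = √((14.52)² + (-7.71)²) = 16.442 mi.

16.4 mi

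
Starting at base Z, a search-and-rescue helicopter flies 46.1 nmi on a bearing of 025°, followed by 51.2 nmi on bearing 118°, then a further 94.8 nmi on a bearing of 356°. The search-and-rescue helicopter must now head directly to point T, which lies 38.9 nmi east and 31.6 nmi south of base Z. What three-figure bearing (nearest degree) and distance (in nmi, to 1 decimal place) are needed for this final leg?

Leg 1 (025°, 46.1 nmi): east 46.1 sin 25° = 19.48, north 46.1 cos 25° = 41.78
Leg 2 (118°, 51.2 nmi): east 51.2 sin 118° = 45.21, north 51.2 cos 118° = -24.04
Leg 3 (356°, 94.8 nmi): east 94.8 sin 356° = -6.61, north 94.8 cos 356° = 94.57
Current position: (58.08, 112.31). Target: (38.9, -31.6). Remaining: Δeast = -19.18, Δnorth = -143.91.
Bearing = atan2(-19.18, -143.91) mod 360° = 187.59°; distance = √((-19.18)² + (-143.91)²) = 145.185 nmi.

188°, 145.2 nmi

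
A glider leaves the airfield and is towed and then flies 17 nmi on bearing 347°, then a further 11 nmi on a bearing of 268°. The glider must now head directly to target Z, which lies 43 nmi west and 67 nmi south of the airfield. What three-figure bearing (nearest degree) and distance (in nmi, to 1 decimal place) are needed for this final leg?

199°, 87.8 nmi

Leg 1 (347°, 17 nmi): east 17 sin 347° = -3.82, north 17 cos 347° = 16.56
Leg 2 (268°, 11 nmi): east 11 sin 268° = -10.99, north 11 cos 268° = -0.38
Current position: (-14.82, 16.18). Target: (-43, -67). Remaining: Δeast = -28.18, Δnorth = -83.18.
Bearing = atan2(-28.18, -83.18) mod 360° = 198.72°; distance = √((-28.18)² + (-83.18)²) = 87.825 nmi.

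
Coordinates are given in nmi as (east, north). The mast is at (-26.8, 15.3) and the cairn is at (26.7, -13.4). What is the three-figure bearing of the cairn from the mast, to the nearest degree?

Δeast = 26.7 − -26.8 = 53.50; Δnorth = -13.4 − 15.3 = -28.70.
Bearing = atan2(Δeast, Δnorth) mod 360° = 118.21° ≈ 118°.

118°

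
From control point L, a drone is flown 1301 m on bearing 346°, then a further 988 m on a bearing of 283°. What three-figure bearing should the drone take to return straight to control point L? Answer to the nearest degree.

Leg 1 (346°, 1301 m): east 1301 sin 346° = -314.74, north 1301 cos 346° = 1262.35
Leg 2 (283°, 988 m): east 988 sin 283° = -962.68, north 988 cos 283° = 222.25
Net displacement: -1277.42 east, 1484.61 north. Direction back to start is (1277.42, -1484.61): bearing = atan2(1277.42, -1484.61) mod 360° = 139.29° ≈ 139°.

139°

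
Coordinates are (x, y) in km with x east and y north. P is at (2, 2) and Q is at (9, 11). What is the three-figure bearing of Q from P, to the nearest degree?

038°

Δeast = 9 − 2 = 7.00; Δnorth = 11 − 2 = 9.00.
Bearing = atan2(Δeast, Δnorth) mod 360° = 37.87° ≈ 038°.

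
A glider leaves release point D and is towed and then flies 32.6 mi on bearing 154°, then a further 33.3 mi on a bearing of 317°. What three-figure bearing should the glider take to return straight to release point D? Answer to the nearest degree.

060°

Leg 1 (154°, 32.6 mi): east 32.6 sin 154° = 14.29, north 32.6 cos 154° = -29.30
Leg 2 (317°, 33.3 mi): east 33.3 sin 317° = -22.71, north 33.3 cos 317° = 24.35
Net displacement: -8.42 east, -4.95 north. Direction back to start is (8.42, 4.95): bearing = atan2(8.42, 4.95) mod 360° = 59.57° ≈ 060°.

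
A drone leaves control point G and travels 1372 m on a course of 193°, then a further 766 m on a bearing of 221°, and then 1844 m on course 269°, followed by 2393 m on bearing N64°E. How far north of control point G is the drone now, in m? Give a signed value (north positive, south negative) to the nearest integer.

Leg 1 (193°, 1372 m): east 1372 sin 193° = -308.63, north 1372 cos 193° = -1336.84
Leg 2 (221°, 766 m): east 766 sin 221° = -502.54, north 766 cos 221° = -578.11
Leg 3 (269°, 1844 m): east 1844 sin 269° = -1843.72, north 1844 cos 269° = -32.18
Leg 4 (N64°E, 2393 m): east 2393 sin 64° = 2150.81, north 2393 cos 64° = 1049.02
Net north component: -898.10 m.

-898 m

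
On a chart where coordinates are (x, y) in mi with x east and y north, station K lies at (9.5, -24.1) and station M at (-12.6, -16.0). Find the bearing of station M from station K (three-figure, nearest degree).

Δeast = -12.6 − 9.5 = -22.10; Δnorth = -16.0 − -24.1 = 8.10.
Bearing = atan2(Δeast, Δnorth) mod 360° = 290.13° ≈ 290°.

290°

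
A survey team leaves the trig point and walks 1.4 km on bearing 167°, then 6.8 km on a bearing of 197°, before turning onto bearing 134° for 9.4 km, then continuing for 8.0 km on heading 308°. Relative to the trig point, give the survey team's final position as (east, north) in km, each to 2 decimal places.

(-1.22, -9.47)

Leg 1 (167°, 1.4 km): east 1.4 sin 167° = 0.31, north 1.4 cos 167° = -1.36
Leg 2 (197°, 6.8 km): east 6.8 sin 197° = -1.99, north 6.8 cos 197° = -6.50
Leg 3 (134°, 9.4 km): east 9.4 sin 134° = 6.76, north 9.4 cos 134° = -6.53
Leg 4 (308°, 8.0 km): east 8.0 sin 308° = -6.30, north 8.0 cos 308° = 4.93
Summing: -1.22 km east, -9.47 km north → (-1.22, -9.47).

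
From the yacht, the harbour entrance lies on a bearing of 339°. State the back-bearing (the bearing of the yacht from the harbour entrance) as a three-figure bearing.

159°

Back-bearing = 339° − 180° = 159°.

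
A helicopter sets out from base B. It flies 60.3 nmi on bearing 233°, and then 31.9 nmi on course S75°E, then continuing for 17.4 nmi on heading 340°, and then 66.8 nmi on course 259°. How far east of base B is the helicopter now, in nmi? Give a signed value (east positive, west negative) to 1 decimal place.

-88.9 nmi

Leg 1 (233°, 60.3 nmi): east 60.3 sin 233° = -48.16, north 60.3 cos 233° = -36.29
Leg 2 (S75°E, 31.9 nmi): east 31.9 sin 105° = 30.81, north 31.9 cos 105° = -8.26
Leg 3 (340°, 17.4 nmi): east 17.4 sin 340° = -5.95, north 17.4 cos 340° = 16.35
Leg 4 (259°, 66.8 nmi): east 66.8 sin 259° = -65.57, north 66.8 cos 259° = -12.75
Net east component: -88.87 nmi.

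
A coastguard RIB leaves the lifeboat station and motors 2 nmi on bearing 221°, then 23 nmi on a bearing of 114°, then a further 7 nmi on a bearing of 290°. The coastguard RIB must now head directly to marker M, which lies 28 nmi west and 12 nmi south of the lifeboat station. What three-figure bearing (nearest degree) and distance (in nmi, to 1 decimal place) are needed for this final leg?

Leg 1 (221°, 2 nmi): east 2 sin 221° = -1.31, north 2 cos 221° = -1.51
Leg 2 (114°, 23 nmi): east 23 sin 114° = 21.01, north 23 cos 114° = -9.35
Leg 3 (290°, 7 nmi): east 7 sin 290° = -6.58, north 7 cos 290° = 2.39
Current position: (13.12, -8.47). Target: (-28, -12). Remaining: Δeast = -41.12, Δnorth = -3.53.
Bearing = atan2(-41.12, -3.53) mod 360° = 265.09°; distance = √((-41.12)² + (-3.53)²) = 41.273 nmi.

265°, 41.3 nmi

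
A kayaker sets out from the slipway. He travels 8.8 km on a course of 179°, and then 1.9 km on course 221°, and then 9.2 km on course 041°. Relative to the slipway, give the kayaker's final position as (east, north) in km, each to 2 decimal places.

Leg 1 (179°, 8.8 km): east 8.8 sin 179° = 0.15, north 8.8 cos 179° = -8.80
Leg 2 (221°, 1.9 km): east 1.9 sin 221° = -1.25, north 1.9 cos 221° = -1.43
Leg 3 (041°, 9.2 km): east 9.2 sin 41° = 6.04, north 9.2 cos 41° = 6.94
Summing: 4.94 km east, -3.29 km north → (4.94, -3.29).

(4.94, -3.29)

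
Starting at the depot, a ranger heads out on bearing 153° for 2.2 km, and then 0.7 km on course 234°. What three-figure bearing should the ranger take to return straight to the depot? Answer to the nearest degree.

Leg 1 (153°, 2.2 km): east 2.2 sin 153° = 1.00, north 2.2 cos 153° = -1.96
Leg 2 (234°, 0.7 km): east 0.7 sin 234° = -0.57, north 0.7 cos 234° = -0.41
Net displacement: 0.43 east, -2.37 north. Direction back to start is (-0.43, 2.37): bearing = atan2(-0.43, 2.37) mod 360° = 349.67° ≈ 350°.

350°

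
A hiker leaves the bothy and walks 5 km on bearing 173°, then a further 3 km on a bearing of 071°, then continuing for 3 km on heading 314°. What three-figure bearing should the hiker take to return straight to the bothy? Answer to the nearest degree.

Leg 1 (173°, 5 km): east 5 sin 173° = 0.61, north 5 cos 173° = -4.96
Leg 2 (071°, 3 km): east 3 sin 71° = 2.84, north 3 cos 71° = 0.98
Leg 3 (314°, 3 km): east 3 sin 314° = -2.16, north 3 cos 314° = 2.08
Net displacement: 1.29 east, -1.90 north. Direction back to start is (-1.29, 1.90): bearing = atan2(-1.29, 1.90) mod 360° = 325.90° ≈ 326°.

326°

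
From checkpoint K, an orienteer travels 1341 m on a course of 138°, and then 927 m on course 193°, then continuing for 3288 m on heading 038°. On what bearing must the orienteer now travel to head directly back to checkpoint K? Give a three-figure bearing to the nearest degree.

256°

Leg 1 (138°, 1341 m): east 1341 sin 138° = 897.30, north 1341 cos 138° = -996.56
Leg 2 (193°, 927 m): east 927 sin 193° = -208.53, north 927 cos 193° = -903.24
Leg 3 (038°, 3288 m): east 3288 sin 38° = 2024.29, north 3288 cos 38° = 2590.98
Net displacement: 2713.07 east, 691.18 north. Direction back to start is (-2713.07, -691.18): bearing = atan2(-2713.07, -691.18) mod 360° = 255.71° ≈ 256°.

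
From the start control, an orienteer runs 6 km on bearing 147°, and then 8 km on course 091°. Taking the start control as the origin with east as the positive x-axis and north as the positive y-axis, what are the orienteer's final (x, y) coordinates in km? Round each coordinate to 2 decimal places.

Leg 1 (147°, 6 km): east 6 sin 147° = 3.27, north 6 cos 147° = -5.03
Leg 2 (091°, 8 km): east 8 sin 91° = 8.00, north 8 cos 91° = -0.14
Summing: 11.27 km east, -5.17 km north → (11.27, -5.17).

(11.27, -5.17)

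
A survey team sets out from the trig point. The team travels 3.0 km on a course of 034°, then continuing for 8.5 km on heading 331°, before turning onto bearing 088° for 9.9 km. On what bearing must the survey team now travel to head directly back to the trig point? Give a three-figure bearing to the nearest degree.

Leg 1 (034°, 3.0 km): east 3.0 sin 34° = 1.68, north 3.0 cos 34° = 2.49
Leg 2 (331°, 8.5 km): east 8.5 sin 331° = -4.12, north 8.5 cos 331° = 7.43
Leg 3 (088°, 9.9 km): east 9.9 sin 88° = 9.89, north 9.9 cos 88° = 0.35
Net displacement: 7.45 east, 10.27 north. Direction back to start is (-7.45, -10.27): bearing = atan2(-7.45, -10.27) mod 360° = 215.97° ≈ 216°.

216°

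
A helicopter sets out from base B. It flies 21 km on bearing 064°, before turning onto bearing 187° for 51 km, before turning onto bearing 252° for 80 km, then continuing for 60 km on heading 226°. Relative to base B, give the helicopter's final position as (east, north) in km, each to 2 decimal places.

(-106.59, -107.81)

Leg 1 (064°, 21 km): east 21 sin 64° = 18.87, north 21 cos 64° = 9.21
Leg 2 (187°, 51 km): east 51 sin 187° = -6.22, north 51 cos 187° = -50.62
Leg 3 (252°, 80 km): east 80 sin 252° = -76.08, north 80 cos 252° = -24.72
Leg 4 (226°, 60 km): east 60 sin 226° = -43.16, north 60 cos 226° = -41.68
Summing: -106.59 km east, -107.81 km north → (-106.59, -107.81).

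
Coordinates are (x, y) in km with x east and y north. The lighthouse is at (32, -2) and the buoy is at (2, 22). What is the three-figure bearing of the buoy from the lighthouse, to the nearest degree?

309°

Δeast = 2 − 32 = -30.00; Δnorth = 22 − -2 = 24.00.
Bearing = atan2(Δeast, Δnorth) mod 360° = 308.66° ≈ 309°.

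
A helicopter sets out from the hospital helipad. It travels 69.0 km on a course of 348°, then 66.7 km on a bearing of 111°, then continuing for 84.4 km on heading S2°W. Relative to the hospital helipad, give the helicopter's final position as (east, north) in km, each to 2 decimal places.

Leg 1 (348°, 69.0 km): east 69.0 sin 348° = -14.35, north 69.0 cos 348° = 67.49
Leg 2 (111°, 66.7 km): east 66.7 sin 111° = 62.27, north 66.7 cos 111° = -23.90
Leg 3 (S2°W, 84.4 km): east 84.4 sin 182° = -2.95, north 84.4 cos 182° = -84.35
Summing: 44.98 km east, -40.76 km north → (44.98, -40.76).

(44.98, -40.76)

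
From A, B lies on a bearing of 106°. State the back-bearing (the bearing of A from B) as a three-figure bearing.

Back-bearing = 106° + 180° = 286°.

286°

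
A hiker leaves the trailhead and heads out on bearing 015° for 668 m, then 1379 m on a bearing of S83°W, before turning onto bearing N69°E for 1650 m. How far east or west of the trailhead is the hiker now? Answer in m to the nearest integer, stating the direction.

345 m east

Leg 1 (015°, 668 m): east 668 sin 15° = 172.89, north 668 cos 15° = 645.24
Leg 2 (S83°W, 1379 m): east 1379 sin 263° = -1368.72, north 1379 cos 263° = -168.06
Leg 3 (N69°E, 1650 m): east 1650 sin 69° = 1540.41, north 1650 cos 69° = 591.31
Net east component: 344.58 m.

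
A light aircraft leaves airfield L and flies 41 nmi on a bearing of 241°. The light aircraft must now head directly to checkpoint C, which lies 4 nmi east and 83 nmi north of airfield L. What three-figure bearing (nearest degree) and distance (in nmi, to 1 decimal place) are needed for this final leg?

Leg 1 (241°, 41 nmi): east 41 sin 241° = -35.86, north 41 cos 241° = -19.88
Current position: (-35.86, -19.88). Target: (4, 83). Remaining: Δeast = 39.86, Δnorth = 102.88.
Bearing = atan2(39.86, 102.88) mod 360° = 21.18°; distance = √((39.86)² + (102.88)²) = 110.329 nmi.

021°, 110.3 nmi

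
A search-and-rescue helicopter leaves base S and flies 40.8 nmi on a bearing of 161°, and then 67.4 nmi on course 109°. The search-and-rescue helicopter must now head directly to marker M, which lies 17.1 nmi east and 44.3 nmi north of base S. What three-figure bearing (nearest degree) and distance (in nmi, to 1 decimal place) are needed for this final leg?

Leg 1 (161°, 40.8 nmi): east 40.8 sin 161° = 13.28, north 40.8 cos 161° = -38.58
Leg 2 (109°, 67.4 nmi): east 67.4 sin 109° = 63.73, north 67.4 cos 109° = -21.94
Current position: (77.01, -60.52). Target: (17.1, 44.3). Remaining: Δeast = -59.91, Δnorth = 104.82.
Bearing = atan2(-59.91, 104.82) mod 360° = 330.25°; distance = √((-59.91)² + (104.82)²) = 120.734 nmi.

330°, 120.7 nmi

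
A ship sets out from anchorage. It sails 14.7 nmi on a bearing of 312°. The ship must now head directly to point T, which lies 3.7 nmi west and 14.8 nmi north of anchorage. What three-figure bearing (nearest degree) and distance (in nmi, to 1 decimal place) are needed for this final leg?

056°, 8.8 nmi

Leg 1 (312°, 14.7 nmi): east 14.7 sin 312° = -10.92, north 14.7 cos 312° = 9.84
Current position: (-10.92, 9.84). Target: (-3.7, 14.8). Remaining: Δeast = 7.22, Δnorth = 4.96.
Bearing = atan2(7.22, 4.96) mod 360° = 55.51°; distance = √((7.22)² + (4.96)²) = 8.765 nmi.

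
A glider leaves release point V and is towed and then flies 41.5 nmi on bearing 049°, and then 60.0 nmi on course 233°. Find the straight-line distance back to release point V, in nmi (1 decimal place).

18.8 nmi

Leg 1 (049°, 41.5 nmi): east 41.5 sin 49° = 31.32, north 41.5 cos 49° = 27.23
Leg 2 (233°, 60.0 nmi): east 60.0 sin 233° = -47.92, north 60.0 cos 233° = -36.11
Net: -16.60 east, -8.88 north. Distance = √((-16.60)² + (-8.88)²) = 18.825 nmi.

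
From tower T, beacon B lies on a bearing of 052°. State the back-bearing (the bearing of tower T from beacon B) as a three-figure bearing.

Back-bearing = 052° + 180° = 232°.

232°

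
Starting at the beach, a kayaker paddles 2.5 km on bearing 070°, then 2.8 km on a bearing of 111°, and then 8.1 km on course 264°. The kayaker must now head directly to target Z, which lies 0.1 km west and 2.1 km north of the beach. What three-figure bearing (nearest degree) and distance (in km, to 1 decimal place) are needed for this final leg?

044°, 4.3 km

Leg 1 (070°, 2.5 km): east 2.5 sin 70° = 2.35, north 2.5 cos 70° = 0.86
Leg 2 (111°, 2.8 km): east 2.8 sin 111° = 2.61, north 2.8 cos 111° = -1.00
Leg 3 (264°, 8.1 km): east 8.1 sin 264° = -8.06, north 8.1 cos 264° = -0.85
Current position: (-3.09, -1.00). Target: (-0.1, 2.1). Remaining: Δeast = 2.99, Δnorth = 3.10.
Bearing = atan2(2.99, 3.10) mod 360° = 44.03°; distance = √((2.99)² + (3.10)²) = 4.305 km.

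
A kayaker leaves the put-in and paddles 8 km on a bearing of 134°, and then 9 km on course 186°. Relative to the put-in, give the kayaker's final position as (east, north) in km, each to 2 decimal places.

Leg 1 (134°, 8 km): east 8 sin 134° = 5.75, north 8 cos 134° = -5.56
Leg 2 (186°, 9 km): east 9 sin 186° = -0.94, north 9 cos 186° = -8.95
Summing: 4.81 km east, -14.51 km north → (4.81, -14.51).

(4.81, -14.51)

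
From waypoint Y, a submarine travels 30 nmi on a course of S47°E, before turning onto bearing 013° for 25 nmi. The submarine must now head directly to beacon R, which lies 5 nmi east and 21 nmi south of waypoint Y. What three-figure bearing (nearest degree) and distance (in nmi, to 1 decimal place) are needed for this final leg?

Leg 1 (S47°E, 30 nmi): east 30 sin 133° = 21.94, north 30 cos 133° = -20.46
Leg 2 (013°, 25 nmi): east 25 sin 13° = 5.62, north 25 cos 13° = 24.36
Current position: (27.56, 3.90). Target: (5, -21). Remaining: Δeast = -22.56, Δnorth = -24.90.
Bearing = atan2(-22.56, -24.90) mod 360° = 222.18°; distance = √((-22.56)² + (-24.90)²) = 33.602 nmi.

222°, 33.6 nmi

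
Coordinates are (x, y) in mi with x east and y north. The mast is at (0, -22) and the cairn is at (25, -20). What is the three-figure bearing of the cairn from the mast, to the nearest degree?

Δeast = 25 − 0 = 25.00; Δnorth = -20 − -22 = 2.00.
Bearing = atan2(Δeast, Δnorth) mod 360° = 85.43° ≈ 085°.

085°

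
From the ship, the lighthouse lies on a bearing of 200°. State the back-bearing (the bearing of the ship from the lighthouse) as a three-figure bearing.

Back-bearing = 200° − 180° = 020°.

020°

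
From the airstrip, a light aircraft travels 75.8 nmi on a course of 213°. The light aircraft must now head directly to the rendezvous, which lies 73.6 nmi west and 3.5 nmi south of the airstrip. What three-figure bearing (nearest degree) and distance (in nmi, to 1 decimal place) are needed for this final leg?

Leg 1 (213°, 75.8 nmi): east 75.8 sin 213° = -41.28, north 75.8 cos 213° = -63.57
Current position: (-41.28, -63.57). Target: (-73.6, -3.5). Remaining: Δeast = -32.32, Δnorth = 60.07.
Bearing = atan2(-32.32, 60.07) mod 360° = 331.72°; distance = √((-32.32)² + (60.07)²) = 68.212 nmi.

332°, 68.2 nmi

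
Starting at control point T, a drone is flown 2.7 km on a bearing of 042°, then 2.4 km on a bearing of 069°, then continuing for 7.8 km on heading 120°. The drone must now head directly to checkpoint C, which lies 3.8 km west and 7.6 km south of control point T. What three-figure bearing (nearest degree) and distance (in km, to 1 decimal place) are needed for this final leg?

246°, 16.0 km

Leg 1 (042°, 2.7 km): east 2.7 sin 42° = 1.81, north 2.7 cos 42° = 2.01
Leg 2 (069°, 2.4 km): east 2.4 sin 69° = 2.24, north 2.4 cos 69° = 0.86
Leg 3 (120°, 7.8 km): east 7.8 sin 120° = 6.75, north 7.8 cos 120° = -3.90
Current position: (10.80, -1.03). Target: (-3.8, -7.6). Remaining: Δeast = -14.60, Δnorth = -6.57.
Bearing = atan2(-14.60, -6.57) mod 360° = 245.79°; distance = √((-14.60)² + (-6.57)²) = 16.011 km.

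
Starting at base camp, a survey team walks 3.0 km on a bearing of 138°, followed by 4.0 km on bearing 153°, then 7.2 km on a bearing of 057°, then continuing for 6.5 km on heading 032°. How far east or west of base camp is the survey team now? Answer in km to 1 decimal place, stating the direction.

Leg 1 (138°, 3.0 km): east 3.0 sin 138° = 2.01, north 3.0 cos 138° = -2.23
Leg 2 (153°, 4.0 km): east 4.0 sin 153° = 1.82, north 4.0 cos 153° = -3.56
Leg 3 (057°, 7.2 km): east 7.2 sin 57° = 6.04, north 7.2 cos 57° = 3.92
Leg 4 (032°, 6.5 km): east 6.5 sin 32° = 3.44, north 6.5 cos 32° = 5.51
Net east component: 13.31 km.

13.3 km east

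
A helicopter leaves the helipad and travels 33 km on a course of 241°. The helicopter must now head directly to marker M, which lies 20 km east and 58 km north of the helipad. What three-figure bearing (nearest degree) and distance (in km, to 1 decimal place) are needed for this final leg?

033°, 88.7 km

Leg 1 (241°, 33 km): east 33 sin 241° = -28.86, north 33 cos 241° = -16.00
Current position: (-28.86, -16.00). Target: (20, 58). Remaining: Δeast = 48.86, Δnorth = 74.00.
Bearing = atan2(48.86, 74.00) mod 360° = 33.44°; distance = √((48.86)² + (74.00)²) = 88.676 km.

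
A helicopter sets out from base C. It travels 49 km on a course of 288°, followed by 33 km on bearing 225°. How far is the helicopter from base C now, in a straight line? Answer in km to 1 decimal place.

70.4 km

Leg 1 (288°, 49 km): east 49 sin 288° = -46.60, north 49 cos 288° = 15.14
Leg 2 (225°, 33 km): east 33 sin 225° = -23.33, north 33 cos 225° = -23.33
Net: -69.94 east, -8.19 north. Distance = √((-69.94)² + (-8.19)²) = 70.415 km.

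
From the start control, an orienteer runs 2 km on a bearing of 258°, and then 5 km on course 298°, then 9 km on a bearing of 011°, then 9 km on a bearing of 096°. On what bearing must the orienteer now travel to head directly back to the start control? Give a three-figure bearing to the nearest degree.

204°

Leg 1 (258°, 2 km): east 2 sin 258° = -1.96, north 2 cos 258° = -0.42
Leg 2 (298°, 5 km): east 5 sin 298° = -4.41, north 5 cos 298° = 2.35
Leg 3 (011°, 9 km): east 9 sin 11° = 1.72, north 9 cos 11° = 8.83
Leg 4 (096°, 9 km): east 9 sin 96° = 8.95, north 9 cos 96° = -0.94
Net displacement: 4.30 east, 9.83 north. Direction back to start is (-4.30, -9.83): bearing = atan2(-4.30, -9.83) mod 360° = 203.62° ≈ 204°.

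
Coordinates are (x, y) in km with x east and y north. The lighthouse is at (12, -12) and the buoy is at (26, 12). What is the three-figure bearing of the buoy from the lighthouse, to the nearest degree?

Δeast = 26 − 12 = 14.00; Δnorth = 12 − -12 = 24.00.
Bearing = atan2(Δeast, Δnorth) mod 360° = 30.26° ≈ 030°.

030°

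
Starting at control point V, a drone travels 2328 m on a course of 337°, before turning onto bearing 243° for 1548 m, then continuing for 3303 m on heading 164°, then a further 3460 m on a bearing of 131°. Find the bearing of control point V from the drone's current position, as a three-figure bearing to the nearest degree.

343°

Leg 1 (337°, 2328 m): east 2328 sin 337° = -909.62, north 2328 cos 337° = 2142.94
Leg 2 (243°, 1548 m): east 1548 sin 243° = -1379.28, north 1548 cos 243° = -702.78
Leg 3 (164°, 3303 m): east 3303 sin 164° = 910.43, north 3303 cos 164° = -3175.05
Leg 4 (131°, 3460 m): east 3460 sin 131° = 2611.30, north 3460 cos 131° = -2269.96
Net displacement: 1232.83 east, -4004.85 north. Direction back to start is (-1232.83, 4004.85): bearing = atan2(-1232.83, 4004.85) mod 360° = 342.89° ≈ 343°.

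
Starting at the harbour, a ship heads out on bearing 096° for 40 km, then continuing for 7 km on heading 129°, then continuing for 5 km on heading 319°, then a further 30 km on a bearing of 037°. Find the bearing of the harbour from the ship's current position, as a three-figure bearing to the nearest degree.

252°

Leg 1 (096°, 40 km): east 40 sin 96° = 39.78, north 40 cos 96° = -4.18
Leg 2 (129°, 7 km): east 7 sin 129° = 5.44, north 7 cos 129° = -4.41
Leg 3 (319°, 5 km): east 5 sin 319° = -3.28, north 5 cos 319° = 3.77
Leg 4 (037°, 30 km): east 30 sin 37° = 18.05, north 30 cos 37° = 23.96
Net displacement: 60.00 east, 19.15 north. Direction back to start is (-60.00, -19.15): bearing = atan2(-60.00, -19.15) mod 360° = 252.30° ≈ 252°.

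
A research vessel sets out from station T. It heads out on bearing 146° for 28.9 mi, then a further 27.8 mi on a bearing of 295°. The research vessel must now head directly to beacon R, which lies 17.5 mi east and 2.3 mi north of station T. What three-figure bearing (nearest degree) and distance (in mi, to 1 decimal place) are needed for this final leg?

061°, 30.2 mi

Leg 1 (146°, 28.9 mi): east 28.9 sin 146° = 16.16, north 28.9 cos 146° = -23.96
Leg 2 (295°, 27.8 mi): east 27.8 sin 295° = -25.20, north 27.8 cos 295° = 11.75
Current position: (-9.03, -12.21). Target: (17.5, 2.3). Remaining: Δeast = 26.53, Δnorth = 14.51.
Bearing = atan2(26.53, 14.51) mod 360° = 61.33°; distance = √((26.53)² + (14.51)²) = 30.243 mi.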